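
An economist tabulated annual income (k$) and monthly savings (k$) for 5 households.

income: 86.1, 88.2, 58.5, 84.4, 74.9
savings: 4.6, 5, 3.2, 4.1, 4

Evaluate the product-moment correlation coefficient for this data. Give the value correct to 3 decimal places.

n = 5, Σx = 392.1, Σy = 20.9, Σx² = 31348.07, Σy² = 89.21, Σxy = 1669.9
nΣxy − ΣxΣy = 8349.5 − 8194.89 = 154.61
nΣx² − (Σx)² = 156740.35 − 153742.41 = 2997.94; nΣy² − (Σy)² = 446.05 − 436.81 = 9.24
r = 154.61 / √(2997.94 × 9.24) = 154.61 / 166.4361 ≈ 0.929

0.929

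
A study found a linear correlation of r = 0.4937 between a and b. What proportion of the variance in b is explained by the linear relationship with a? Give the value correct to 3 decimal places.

0.244

r² = (0.4937)² = 0.244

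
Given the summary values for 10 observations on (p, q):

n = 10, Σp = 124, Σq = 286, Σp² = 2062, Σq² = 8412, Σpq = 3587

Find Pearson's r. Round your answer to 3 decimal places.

r = (nΣpq − ΣpΣq) / √[(nΣp² − (Σp)²)(nΣq² − (Σq)²)]
Numerator: 10×3587 − 124×286 = 406
Denominator: √[(20620 − 15376)(84120 − 81796)] = √[5244 × 2324] = 3490.9964
r = 406 / 3490.9964 ≈ 0.116

0.116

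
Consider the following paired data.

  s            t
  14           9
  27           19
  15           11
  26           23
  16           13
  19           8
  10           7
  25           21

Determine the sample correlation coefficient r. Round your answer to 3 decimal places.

0.894

n = 8, Σs = 152, Σt = 111, Σs² = 3168, Σt² = 1815, Σst = 2357
nΣst − ΣsΣt = 18856 − 16872 = 1984
nΣs² − (Σs)² = 25344 − 23104 = 2240; nΣt² − (Σt)² = 14520 − 12321 = 2199
r = 1984 / √(2240 × 2199) = 1984 / 2219.4053 ≈ 0.894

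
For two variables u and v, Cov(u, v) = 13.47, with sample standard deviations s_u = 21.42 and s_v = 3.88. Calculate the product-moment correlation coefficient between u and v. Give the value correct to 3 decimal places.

r = Cov(u,v) / (s_u · s_v) = 13.47 / (21.42 × 3.88)
  = 13.47 / 83.1096 ≈ 0.162

0.162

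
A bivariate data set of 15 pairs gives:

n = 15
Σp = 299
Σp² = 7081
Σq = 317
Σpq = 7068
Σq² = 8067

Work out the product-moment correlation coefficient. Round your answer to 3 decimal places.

0.605

r = (nΣpq − ΣpΣq) / √[(nΣp² − (Σp)²)(nΣq² − (Σq)²)]
Numerator: 15×7068 − 299×317 = 11237
Denominator: √[(106215 − 89401)(121005 − 100489)] = √[16814 × 20516] = 18572.9918
r = 11237 / 18572.9918 ≈ 0.605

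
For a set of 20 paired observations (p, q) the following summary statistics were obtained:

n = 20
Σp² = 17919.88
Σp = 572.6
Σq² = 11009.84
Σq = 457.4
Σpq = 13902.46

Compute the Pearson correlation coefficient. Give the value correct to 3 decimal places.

r = (nΣpq − ΣpΣq) / √[(nΣp² − (Σp)²)(nΣq² − (Σq)²)]
Numerator: 20×13902.46 − 572.6×457.4 = 16141.96
Denominator: √[(358397.6 − 327870.76)(220196.8 − 209214.76)] = √[30526.84 × 10982.04] = 18309.7509
r = 16141.96 / 18309.7509 ≈ 0.882

0.882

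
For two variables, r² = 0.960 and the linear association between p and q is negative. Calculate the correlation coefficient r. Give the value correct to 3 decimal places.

-0.980

|r| = √0.960 = 0.980
The association is negative, so r = −0.980.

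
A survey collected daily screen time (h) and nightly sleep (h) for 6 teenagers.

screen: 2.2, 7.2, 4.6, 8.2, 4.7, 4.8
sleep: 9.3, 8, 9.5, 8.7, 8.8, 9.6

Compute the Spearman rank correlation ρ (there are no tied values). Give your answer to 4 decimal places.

Rank screen: 1, 5, 2, 6, 3, 4
Rank sleep: 4, 1, 5, 2, 3, 6
d = rank(screen) − rank(sleep): -3, 4, -3, 4, 0, -2; Σd² = 54
ρ = 1 − 6Σd² / [n(n²−1)] = 1 − 6×54 / (6×35) = 1 − 324/210 ≈ -0.5429

-0.5429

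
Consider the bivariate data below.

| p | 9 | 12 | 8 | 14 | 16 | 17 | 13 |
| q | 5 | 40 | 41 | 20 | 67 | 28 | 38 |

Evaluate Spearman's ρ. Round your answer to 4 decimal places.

Rank p: 2, 3, 1, 5, 6, 7, 4
Rank q: 1, 5, 6, 2, 7, 3, 4
d = rank(p) − rank(q): 1, -2, -5, 3, -1, 4, 0; Σd² = 56
ρ = 1 − 6Σd² / [n(n²−1)] = 1 − 6×56 / (7×48) = 1 − 336/336 ≈ 0.0000

0.0000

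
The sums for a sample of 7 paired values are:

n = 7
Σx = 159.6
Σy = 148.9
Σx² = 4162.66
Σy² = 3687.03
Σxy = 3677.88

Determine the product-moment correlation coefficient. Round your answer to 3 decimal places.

r = (nΣxy − ΣxΣy) / √[(nΣx² − (Σx)²)(nΣy² − (Σy)²)]
Numerator: 7×3677.88 − 159.6×148.9 = 1980.72
Denominator: √[(29138.62 − 25472.16)(25809.21 − 22171.21)] = √[3666.46 × 3638] = 3652.2023
r = 1980.72 / 3652.2023 ≈ 0.542

0.542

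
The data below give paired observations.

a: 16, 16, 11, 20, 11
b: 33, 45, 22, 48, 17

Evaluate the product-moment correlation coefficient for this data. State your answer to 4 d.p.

0.9311

n = 5, Σa = 74, Σb = 165, Σa² = 1154, Σb² = 6191, Σab = 2637
nΣab − ΣaΣb = 13185 − 12210 = 975
nΣa² − (Σa)² = 5770 − 5476 = 294; nΣb² − (Σb)² = 30955 − 27225 = 3730
r = 975 / √(294 × 3730) = 975 / 1047.1963 ≈ 0.9311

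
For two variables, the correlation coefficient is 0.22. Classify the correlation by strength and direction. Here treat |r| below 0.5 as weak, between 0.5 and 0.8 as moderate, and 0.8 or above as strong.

r = 0.22 > 0 so the relationship is positive.
|r| = 0.22, which falls in the weak range.

weak positive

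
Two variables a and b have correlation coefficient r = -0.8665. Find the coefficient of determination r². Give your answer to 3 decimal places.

0.751

r² = (-0.8665)² = 0.751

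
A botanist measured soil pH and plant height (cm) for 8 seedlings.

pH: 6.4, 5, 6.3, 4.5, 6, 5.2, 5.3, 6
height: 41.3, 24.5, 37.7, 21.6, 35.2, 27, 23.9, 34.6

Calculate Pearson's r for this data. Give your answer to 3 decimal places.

n = 8, Σx = 44.7, Σy = 245.8, Σx² = 253.03, Σy² = 7930.2, Σxy = 1407.4
nΣxy − ΣxΣy = 11259.2 − 10987.26 = 271.94
nΣx² − (Σx)² = 2024.24 − 1998.09 = 26.15; nΣy² − (Σy)² = 63441.6 − 60417.64 = 3023.96
r = 271.94 / √(26.15 × 3023.96) = 271.94 / 281.2055 ≈ 0.967

0.967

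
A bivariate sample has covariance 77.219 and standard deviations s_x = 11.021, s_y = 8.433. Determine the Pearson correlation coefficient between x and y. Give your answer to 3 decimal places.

r = Cov(x,y) / (s_x · s_y) = 77.219 / (11.021 × 8.433)
  = 77.219 / 92.9401 ≈ 0.831

0.831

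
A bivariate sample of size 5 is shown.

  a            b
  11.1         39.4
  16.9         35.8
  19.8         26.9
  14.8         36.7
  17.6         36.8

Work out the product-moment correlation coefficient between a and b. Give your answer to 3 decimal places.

n = 5, Σa = 80.2, Σb = 175.6, Σa² = 1329.66, Σb² = 6258.74, Σab = 2765.82
nΣab − ΣaΣb = 13829.1 − 14083.12 = -254.02
nΣa² − (Σa)² = 6648.3 − 6432.04 = 216.26; nΣb² − (Σb)² = 31293.7 − 30835.36 = 458.34
r = -254.02 / √(216.26 × 458.34) = -254.02 / 314.8343 ≈ -0.807

-0.807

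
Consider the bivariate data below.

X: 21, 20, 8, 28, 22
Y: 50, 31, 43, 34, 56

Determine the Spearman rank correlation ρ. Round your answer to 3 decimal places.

Rank X: 3, 2, 1, 5, 4
Rank Y: 4, 1, 3, 2, 5
d = rank(X) − rank(Y): -1, 1, -2, 3, -1; Σd² = 16
ρ = 1 − 6Σd² / [n(n²−1)] = 1 − 6×16 / (5×24) = 1 − 96/120 ≈ 0.200

0.200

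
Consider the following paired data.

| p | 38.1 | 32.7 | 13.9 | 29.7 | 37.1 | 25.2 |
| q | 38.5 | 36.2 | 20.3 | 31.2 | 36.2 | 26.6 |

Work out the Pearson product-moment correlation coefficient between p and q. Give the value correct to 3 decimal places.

0.980

n = 6, Σp = 176.7, Σq = 189, Σp² = 5607.65, Σq² = 6196.22, Σpq = 5872.74
nΣpq − ΣpΣq = 35236.44 − 33396.3 = 1840.14
nΣp² − (Σp)² = 33645.9 − 31222.89 = 2423.01; nΣq² − (Σq)² = 37177.32 − 35721 = 1456.32
r = 1840.14 / √(2423.01 × 1456.32) = 1840.14 / 1878.4776 ≈ 0.980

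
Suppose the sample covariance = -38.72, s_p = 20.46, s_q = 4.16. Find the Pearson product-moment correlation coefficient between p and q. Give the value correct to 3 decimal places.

r = Cov(p,q) / (s_p · s_q) = -38.72 / (20.46 × 4.16)
  = -38.72 / 85.1136 ≈ -0.455

-0.455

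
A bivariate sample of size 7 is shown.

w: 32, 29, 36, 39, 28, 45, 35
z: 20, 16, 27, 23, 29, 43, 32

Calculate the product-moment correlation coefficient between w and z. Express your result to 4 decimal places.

0.6891

n = 7, Σw = 244, Σz = 190, Σw² = 8716, Σz² = 5628, Σwz = 6840
nΣwz − ΣwΣz = 47880 − 46360 = 1520
nΣw² − (Σw)² = 61012 − 59536 = 1476; nΣz² − (Σz)² = 39396 − 36100 = 3296
r = 1520 / √(1476 × 3296) = 1520 / 2205.6509 ≈ 0.6891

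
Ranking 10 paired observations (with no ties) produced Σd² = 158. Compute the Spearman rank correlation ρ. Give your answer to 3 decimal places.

0.042

ρ = 1 − 6Σd² / [n(n²−1)] = 1 − 6×158 / (10×99)
  = 1 − 948/990 = 1 − 0.9576 ≈ 0.042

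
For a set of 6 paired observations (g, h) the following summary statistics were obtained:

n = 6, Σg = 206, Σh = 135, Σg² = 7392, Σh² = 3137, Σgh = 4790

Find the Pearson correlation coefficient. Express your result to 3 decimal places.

0.870

r = (nΣgh − ΣgΣh) / √[(nΣg² − (Σg)²)(nΣh² − (Σh)²)]
Numerator: 6×4790 − 206×135 = 930
Denominator: √[(44352 − 42436)(18822 − 18225)] = √[1916 × 597] = 1069.5102
r = 930 / 1069.5102 ≈ 0.870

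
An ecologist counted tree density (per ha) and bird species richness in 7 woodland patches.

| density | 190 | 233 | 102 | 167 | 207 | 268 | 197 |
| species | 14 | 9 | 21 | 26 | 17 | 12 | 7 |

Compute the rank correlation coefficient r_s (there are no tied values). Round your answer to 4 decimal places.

-0.6429

Rank density: 3, 6, 1, 2, 5, 7, 4
Rank species: 4, 2, 6, 7, 5, 3, 1
d = rank(density) − rank(species): -1, 4, -5, -5, 0, 4, 3; Σd² = 92
ρ = 1 − 6Σd² / [n(n²−1)] = 1 − 6×92 / (7×48) = 1 − 552/336 ≈ -0.6429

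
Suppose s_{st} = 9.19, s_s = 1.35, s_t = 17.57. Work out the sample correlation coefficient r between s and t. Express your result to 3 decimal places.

0.387

r = Cov(s,t) / (s_s · s_t) = 9.19 / (1.35 × 17.57)
  = 9.19 / 23.7195 ≈ 0.387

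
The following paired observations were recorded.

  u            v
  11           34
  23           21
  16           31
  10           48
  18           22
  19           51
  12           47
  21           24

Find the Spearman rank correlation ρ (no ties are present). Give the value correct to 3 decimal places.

-0.571

Rank u: 2, 8, 4, 1, 5, 6, 3, 7
Rank v: 5, 1, 4, 7, 2, 8, 6, 3
d = rank(u) − rank(v): -3, 7, 0, -6, 3, -2, -3, 4; Σd² = 132
ρ = 1 − 6Σd² / [n(n²−1)] = 1 − 6×132 / (8×63) = 1 − 792/504 ≈ -0.571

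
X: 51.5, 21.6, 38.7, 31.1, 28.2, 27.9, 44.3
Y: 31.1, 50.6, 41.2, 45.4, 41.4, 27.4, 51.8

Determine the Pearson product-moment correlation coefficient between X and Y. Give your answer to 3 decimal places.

-0.195

n = 7, ΣX = 243.3, ΣY = 288.9, ΣX² = 9119.85, ΣY² = 12434.13, ΣXY = 9927.67
nΣXY − ΣXΣY = 69493.69 − 70289.37 = -795.68
nΣX² − (ΣX)² = 63838.95 − 59194.89 = 4644.06; nΣY² − (ΣY)² = 87038.91 − 83463.21 = 3575.7
r = -795.68 / √(4644.06 × 3575.7) = -795.68 / 4075.0172 ≈ -0.195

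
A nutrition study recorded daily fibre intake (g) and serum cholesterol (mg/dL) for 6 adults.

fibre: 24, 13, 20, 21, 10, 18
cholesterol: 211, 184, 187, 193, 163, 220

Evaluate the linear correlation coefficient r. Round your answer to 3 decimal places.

0.715

n = 6, Σx = 106, Σy = 1158, Σx² = 2010, Σy² = 225564, Σxy = 20839
nΣxy − ΣxΣy = 125034 − 122748 = 2286
nΣx² − (Σx)² = 12060 − 11236 = 824; nΣy² − (Σy)² = 1353384 − 1340964 = 12420
r = 2286 / √(824 × 12420) = 2286 / 3199.0749 ≈ 0.715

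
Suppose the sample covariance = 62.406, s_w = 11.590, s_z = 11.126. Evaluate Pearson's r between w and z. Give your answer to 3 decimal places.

0.484

r = Cov(w,z) / (s_w · s_z) = 62.406 / (11.590 × 11.126)
  = 62.406 / 128.9503 ≈ 0.484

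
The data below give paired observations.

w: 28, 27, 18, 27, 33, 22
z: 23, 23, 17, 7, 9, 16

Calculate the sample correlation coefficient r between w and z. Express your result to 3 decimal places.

n = 6, Σw = 155, Σz = 95, Σw² = 4139, Σz² = 1733, Σwz = 2409
nΣwz − ΣwΣz = 14454 − 14725 = -271
nΣw² − (Σw)² = 24834 − 24025 = 809; nΣz² − (Σz)² = 10398 − 9025 = 1373
r = -271 / √(809 × 1373) = -271 / 1053.9246 ≈ -0.257

-0.257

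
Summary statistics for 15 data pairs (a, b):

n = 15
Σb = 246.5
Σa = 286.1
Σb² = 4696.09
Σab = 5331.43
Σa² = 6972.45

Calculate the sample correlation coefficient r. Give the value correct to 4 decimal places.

r = (nΣab − ΣaΣb) / √[(nΣa² − (Σa)²)(nΣb² − (Σb)²)]
Numerator: 15×5331.43 − 286.1×246.5 = 9447.8
Denominator: √[(104586.75 − 81853.21)(70441.35 − 60762.25)] = √[22733.54 × 9679.1] = 14833.7523
r = 9447.8 / 14833.7523 ≈ 0.6369

0.6369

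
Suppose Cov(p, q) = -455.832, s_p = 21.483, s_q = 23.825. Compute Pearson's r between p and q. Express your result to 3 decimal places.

r = Cov(p,q) / (s_p · s_q) = -455.832 / (21.483 × 23.825)
  = -455.832 / 511.8325 ≈ -0.891

-0.891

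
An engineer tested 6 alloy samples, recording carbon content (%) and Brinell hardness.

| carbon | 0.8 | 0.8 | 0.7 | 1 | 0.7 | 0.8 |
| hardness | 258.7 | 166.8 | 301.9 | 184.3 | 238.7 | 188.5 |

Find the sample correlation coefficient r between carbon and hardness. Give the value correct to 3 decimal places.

n = 6, Σx = 4.8, Σy = 1338.9, Σx² = 3.9, Σy² = 312367.97, Σxy = 1053.92
nΣxy − ΣxΣy = 6323.52 − 6426.72 = -103.2
nΣx² − (Σx)² = 23.4 − 23.04 = 0.36; nΣy² − (Σy)² = 1874207.82 − 1792653.21 = 81554.61
r = -103.2 / √(0.36 × 81554.61) = -103.2 / 171.3466 ≈ -0.602

-0.602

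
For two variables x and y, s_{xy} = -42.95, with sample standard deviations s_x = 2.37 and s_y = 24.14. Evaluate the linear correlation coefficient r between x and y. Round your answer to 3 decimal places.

-0.751

r = Cov(x,y) / (s_x · s_y) = -42.95 / (2.37 × 24.14)
  = -42.95 / 57.2118 ≈ -0.751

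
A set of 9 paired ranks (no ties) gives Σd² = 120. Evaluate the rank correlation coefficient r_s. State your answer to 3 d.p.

ρ = 1 − 6Σd² / [n(n²−1)] = 1 − 6×120 / (9×80)
  = 1 − 720/720 = 1 − 1.0000 ≈ 0.000

0.000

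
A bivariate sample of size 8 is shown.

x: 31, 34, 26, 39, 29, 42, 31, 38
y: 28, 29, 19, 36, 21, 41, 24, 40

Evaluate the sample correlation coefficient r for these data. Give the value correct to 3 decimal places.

n = 8, Σx = 270, Σy = 238, Σx² = 9324, Σy² = 7580, Σxy = 8347
nΣxy − ΣxΣy = 66776 − 64260 = 2516
nΣx² − (Σx)² = 74592 − 72900 = 1692; nΣy² − (Σy)² = 60640 − 56644 = 3996
r = 2516 / √(1692 × 3996) = 2516 / 2600.2369 ≈ 0.968

0.968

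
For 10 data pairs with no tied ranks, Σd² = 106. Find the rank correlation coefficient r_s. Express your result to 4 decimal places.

ρ = 1 − 6Σd² / [n(n²−1)] = 1 − 6×106 / (10×99)
  = 1 − 636/990 = 1 − 0.64242 ≈ 0.3576

0.3576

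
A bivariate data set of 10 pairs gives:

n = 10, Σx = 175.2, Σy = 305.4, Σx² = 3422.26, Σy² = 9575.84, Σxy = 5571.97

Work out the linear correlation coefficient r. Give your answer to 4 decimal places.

r = (nΣxy − ΣxΣy) / √[(nΣx² − (Σx)²)(nΣy² − (Σy)²)]
Numerator: 10×5571.97 − 175.2×305.4 = 2213.62
Denominator: √[(34222.6 − 30695.04)(95758.4 − 93269.16)] = √[3527.56 × 2489.24] = 2963.2657
r = 2213.62 / 2963.2657 ≈ 0.7470

0.7470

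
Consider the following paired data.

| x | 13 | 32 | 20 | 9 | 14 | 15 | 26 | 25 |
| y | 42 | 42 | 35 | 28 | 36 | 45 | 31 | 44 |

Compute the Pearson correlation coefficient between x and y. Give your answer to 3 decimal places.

0.272

n = 8, Σx = 154, Σy = 303, Σx² = 3396, Σy² = 11755, Σxy = 5927
nΣxy − ΣxΣy = 47416 − 46662 = 754
nΣx² − (Σx)² = 27168 − 23716 = 3452; nΣy² − (Σy)² = 94040 − 91809 = 2231
r = 754 / √(3452 × 2231) = 754 / 2775.1418 ≈ 0.272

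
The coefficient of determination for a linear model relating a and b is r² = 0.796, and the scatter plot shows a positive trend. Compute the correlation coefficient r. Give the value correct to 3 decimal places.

0.892

|r| = √0.796 = 0.892
The association is positive, so r = 0.892.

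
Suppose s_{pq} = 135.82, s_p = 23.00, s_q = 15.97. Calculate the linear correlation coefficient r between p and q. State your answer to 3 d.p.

0.370

r = Cov(p,q) / (s_p · s_q) = 135.82 / (23.00 × 15.97)
  = 135.82 / 367.3100 ≈ 0.370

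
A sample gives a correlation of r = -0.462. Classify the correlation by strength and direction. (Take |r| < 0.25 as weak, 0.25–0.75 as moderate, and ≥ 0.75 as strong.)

r = -0.462 < 0 so the relationship is negative.
|r| = 0.462, which falls in the moderate range.

moderate negative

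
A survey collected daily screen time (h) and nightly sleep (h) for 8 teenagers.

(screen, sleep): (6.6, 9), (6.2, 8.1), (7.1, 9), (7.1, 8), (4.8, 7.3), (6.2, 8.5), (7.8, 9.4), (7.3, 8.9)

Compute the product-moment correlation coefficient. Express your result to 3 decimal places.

n = 8, Σx = 53.1, Σy = 68.2, Σx² = 358.43, Σy² = 584.72, Σxy = 456.35
nΣxy − ΣxΣy = 3650.8 − 3621.42 = 29.38
nΣx² − (Σx)² = 2867.44 − 2819.61 = 47.83; nΣy² − (Σy)² = 4677.76 − 4651.24 = 26.52
r = 29.38 / √(47.83 × 26.52) = 29.38 / 35.6153 ≈ 0.825

0.825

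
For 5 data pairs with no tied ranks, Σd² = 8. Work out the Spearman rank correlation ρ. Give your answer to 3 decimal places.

ρ = 1 − 6Σd² / [n(n²−1)] = 1 − 6×8 / (5×24)
  = 1 − 48/120 = 1 − 0.4000 ≈ 0.600

0.600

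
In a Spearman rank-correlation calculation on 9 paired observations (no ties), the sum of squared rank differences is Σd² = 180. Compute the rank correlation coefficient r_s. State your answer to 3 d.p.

ρ = 1 − 6Σd² / [n(n²−1)] = 1 − 6×180 / (9×80)
  = 1 − 1080/720 = 1 − 1.5000 ≈ -0.500

-0.500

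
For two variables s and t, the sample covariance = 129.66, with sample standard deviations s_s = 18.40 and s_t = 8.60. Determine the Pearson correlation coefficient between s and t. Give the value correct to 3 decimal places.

r = Cov(s,t) / (s_s · s_t) = 129.66 / (18.40 × 8.60)
  = 129.66 / 158.2400 ≈ 0.819

0.819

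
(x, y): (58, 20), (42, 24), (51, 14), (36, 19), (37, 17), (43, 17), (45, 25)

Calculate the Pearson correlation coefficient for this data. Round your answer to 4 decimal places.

n = 7, Σx = 312, Σy = 136, Σx² = 14268, Σy² = 2736, Σxy = 6051
nΣxy − ΣxΣy = 42357 − 42432 = -75
nΣx² − (Σx)² = 99876 − 97344 = 2532; nΣy² − (Σy)² = 19152 − 18496 = 656
r = -75 / √(2532 × 656) = -75 / 1288.7948 ≈ -0.0582

-0.0582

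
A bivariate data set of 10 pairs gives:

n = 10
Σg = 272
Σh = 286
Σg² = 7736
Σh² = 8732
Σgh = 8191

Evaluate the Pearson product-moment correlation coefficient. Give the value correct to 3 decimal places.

r = (nΣgh − ΣgΣh) / √[(nΣg² − (Σg)²)(nΣh² − (Σh)²)]
Numerator: 10×8191 − 272×286 = 4118
Denominator: √[(77360 − 73984)(87320 − 81796)] = √[3376 × 5524] = 4318.4516
r = 4118 / 4318.4516 ≈ 0.954

0.954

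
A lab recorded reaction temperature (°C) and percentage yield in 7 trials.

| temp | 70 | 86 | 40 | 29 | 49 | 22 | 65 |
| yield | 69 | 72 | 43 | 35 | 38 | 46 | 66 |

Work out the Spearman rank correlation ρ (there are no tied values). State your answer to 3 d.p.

0.750

Rank temp: 6, 7, 3, 2, 4, 1, 5
Rank yield: 6, 7, 3, 1, 2, 4, 5
d = rank(temp) − rank(yield): 0, 0, 0, 1, 2, -3, 0; Σd² = 14
ρ = 1 − 6Σd² / [n(n²−1)] = 1 − 6×14 / (7×48) = 1 − 84/336 ≈ 0.750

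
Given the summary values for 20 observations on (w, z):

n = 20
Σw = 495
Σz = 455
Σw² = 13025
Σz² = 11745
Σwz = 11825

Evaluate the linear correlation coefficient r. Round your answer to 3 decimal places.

0.543

r = (nΣwz − ΣwΣz) / √[(nΣw² − (Σw)²)(nΣz² − (Σz)²)]
Numerator: 20×11825 − 495×455 = 11275
Denominator: √[(260500 − 245025)(234900 − 207025)] = √[15475 × 27875] = 20769.3434
r = 11275 / 20769.3434 ≈ 0.543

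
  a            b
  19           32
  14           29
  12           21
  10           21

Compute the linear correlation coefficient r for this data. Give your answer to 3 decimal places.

0.918

n = 4, Σa = 55, Σb = 103, Σa² = 801, Σb² = 2747, Σab = 1476
nΣab − ΣaΣb = 5904 − 5665 = 239
nΣa² − (Σa)² = 3204 − 3025 = 179; nΣb² − (Σb)² = 10988 − 10609 = 379
r = 239 / √(179 × 379) = 239 / 260.4630 ≈ 0.918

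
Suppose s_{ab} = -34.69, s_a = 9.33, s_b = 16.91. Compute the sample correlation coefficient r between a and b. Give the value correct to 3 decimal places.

-0.220

r = Cov(a,b) / (s_a · s_b) = -34.69 / (9.33 × 16.91)
  = -34.69 / 157.7703 ≈ -0.220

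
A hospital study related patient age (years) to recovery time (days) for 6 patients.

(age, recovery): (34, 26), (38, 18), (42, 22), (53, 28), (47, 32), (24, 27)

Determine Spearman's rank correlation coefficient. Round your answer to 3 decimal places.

Rank age: 2, 3, 4, 6, 5, 1
Rank recovery: 3, 1, 2, 5, 6, 4
d = rank(age) − rank(recovery): -1, 2, 2, 1, -1, -3; Σd² = 20
ρ = 1 − 6Σd² / [n(n²−1)] = 1 − 6×20 / (6×35) = 1 − 120/210 ≈ 0.429

0.429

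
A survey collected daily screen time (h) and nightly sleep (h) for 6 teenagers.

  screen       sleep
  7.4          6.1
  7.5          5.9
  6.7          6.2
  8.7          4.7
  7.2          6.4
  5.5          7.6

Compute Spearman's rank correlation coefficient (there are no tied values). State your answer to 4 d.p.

-0.9429

Rank screen: 4, 5, 2, 6, 3, 1
Rank sleep: 3, 2, 4, 1, 5, 6
d = rank(screen) − rank(sleep): 1, 3, -2, 5, -2, -5; Σd² = 68
ρ = 1 − 6Σd² / [n(n²−1)] = 1 − 6×68 / (6×35) = 1 − 408/210 ≈ -0.9429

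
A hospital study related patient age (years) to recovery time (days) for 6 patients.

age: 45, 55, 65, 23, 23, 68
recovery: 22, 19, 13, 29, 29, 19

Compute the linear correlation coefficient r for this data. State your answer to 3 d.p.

n = 6, Σx = 279, Σy = 131, Σx² = 14957, Σy² = 3057, Σxy = 5506
nΣxy − ΣxΣy = 33036 − 36549 = -3513
nΣx² − (Σx)² = 89742 − 77841 = 11901; nΣy² − (Σy)² = 18342 − 17161 = 1181
r = -3513 / √(11901 × 1181) = -3513 / 3749.0107 ≈ -0.937

-0.937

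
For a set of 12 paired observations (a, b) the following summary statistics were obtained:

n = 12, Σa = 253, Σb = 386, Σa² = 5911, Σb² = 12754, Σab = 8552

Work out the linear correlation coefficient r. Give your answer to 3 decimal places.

0.938

r = (nΣab − ΣaΣb) / √[(nΣa² − (Σa)²)(nΣb² − (Σb)²)]
Numerator: 12×8552 − 253×386 = 4966
Denominator: √[(70932 − 64009)(153048 − 148996)] = √[6923 × 4052] = 5296.4135
r = 4966 / 5296.4135 ≈ 0.938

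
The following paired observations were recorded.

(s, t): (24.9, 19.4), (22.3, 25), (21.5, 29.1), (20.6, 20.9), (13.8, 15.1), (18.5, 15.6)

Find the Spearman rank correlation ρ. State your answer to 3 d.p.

0.600

Rank s: 6, 5, 4, 3, 1, 2
Rank t: 3, 5, 6, 4, 1, 2
d = rank(s) − rank(t): 3, 0, -2, -1, 0, 0; Σd² = 14
ρ = 1 − 6Σd² / [n(n²−1)] = 1 − 6×14 / (6×35) = 1 − 84/210 ≈ 0.600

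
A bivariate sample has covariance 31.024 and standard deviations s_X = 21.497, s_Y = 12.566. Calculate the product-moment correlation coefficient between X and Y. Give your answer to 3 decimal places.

r = Cov(X,Y) / (s_X · s_Y) = 31.024 / (21.497 × 12.566)
  = 31.024 / 270.1313 ≈ 0.115

0.115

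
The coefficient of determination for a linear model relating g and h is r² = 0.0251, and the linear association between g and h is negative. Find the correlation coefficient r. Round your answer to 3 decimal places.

-0.158

|r| = √0.0251 = 0.158
The association is negative, so r = −0.158.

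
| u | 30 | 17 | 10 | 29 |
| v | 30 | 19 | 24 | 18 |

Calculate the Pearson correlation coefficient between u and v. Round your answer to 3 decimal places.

n = 4, Σu = 86, Σv = 91, Σu² = 2130, Σv² = 2161, Σuv = 1985
nΣuv − ΣuΣv = 7940 − 7826 = 114
nΣu² − (Σu)² = 8520 − 7396 = 1124; nΣv² − (Σv)² = 8644 − 8281 = 363
r = 114 / √(1124 × 363) = 114 / 638.7582 ≈ 0.178

0.178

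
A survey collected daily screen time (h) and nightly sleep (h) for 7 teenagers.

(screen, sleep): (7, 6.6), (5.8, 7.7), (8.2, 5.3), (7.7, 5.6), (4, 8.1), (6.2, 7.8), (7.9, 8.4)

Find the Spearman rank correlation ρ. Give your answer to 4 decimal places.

-0.4286

Rank screen: 4, 2, 7, 5, 1, 3, 6
Rank sleep: 3, 4, 1, 2, 6, 5, 7
d = rank(screen) − rank(sleep): 1, -2, 6, 3, -5, -2, -1; Σd² = 80
ρ = 1 − 6Σd² / [n(n²−1)] = 1 − 6×80 / (7×48) = 1 − 480/336 ≈ -0.4286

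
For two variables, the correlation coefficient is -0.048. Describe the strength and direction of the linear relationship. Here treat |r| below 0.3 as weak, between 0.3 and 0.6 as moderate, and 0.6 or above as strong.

weak negative

r = -0.048 < 0 so the relationship is negative.
|r| = 0.048, which falls in the weak range.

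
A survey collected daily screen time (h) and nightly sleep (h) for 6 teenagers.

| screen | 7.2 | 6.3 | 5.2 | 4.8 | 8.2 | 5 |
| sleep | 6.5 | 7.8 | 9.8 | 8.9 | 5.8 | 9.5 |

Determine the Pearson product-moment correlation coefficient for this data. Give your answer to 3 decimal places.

n = 6, Σx = 36.7, Σy = 48.3, Σx² = 233.85, Σy² = 402.23, Σxy = 284.68
nΣxy − ΣxΣy = 1708.08 − 1772.61 = -64.53
nΣx² − (Σx)² = 1403.1 − 1346.89 = 56.21; nΣy² − (Σy)² = 2413.38 − 2332.89 = 80.49
r = -64.53 / √(56.21 × 80.49) = -64.53 / 67.2632 ≈ -0.959

-0.959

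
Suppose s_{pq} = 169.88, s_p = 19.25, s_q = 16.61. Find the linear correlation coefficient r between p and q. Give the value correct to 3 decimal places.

r = Cov(p,q) / (s_p · s_q) = 169.88 / (19.25 × 16.61)
  = 169.88 / 319.7425 ≈ 0.531

0.531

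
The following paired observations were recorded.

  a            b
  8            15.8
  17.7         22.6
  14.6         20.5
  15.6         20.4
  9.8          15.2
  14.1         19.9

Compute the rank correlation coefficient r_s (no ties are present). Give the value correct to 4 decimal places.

Rank a: 1, 6, 4, 5, 2, 3
Rank b: 2, 6, 5, 4, 1, 3
d = rank(a) − rank(b): -1, 0, -1, 1, 1, 0; Σd² = 4
ρ = 1 − 6Σd² / [n(n²−1)] = 1 − 6×4 / (6×35) = 1 − 24/210 ≈ 0.8857

0.8857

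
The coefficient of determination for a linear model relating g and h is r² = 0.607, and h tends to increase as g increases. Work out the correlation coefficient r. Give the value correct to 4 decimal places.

|r| = √0.607 = 0.7791
The association is positive, so r = 0.7791.

0.7791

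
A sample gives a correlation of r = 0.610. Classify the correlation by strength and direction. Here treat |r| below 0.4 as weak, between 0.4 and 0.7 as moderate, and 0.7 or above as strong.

r = 0.610 > 0 so the relationship is positive.
|r| = 0.610, which falls in the moderate range.

moderate positive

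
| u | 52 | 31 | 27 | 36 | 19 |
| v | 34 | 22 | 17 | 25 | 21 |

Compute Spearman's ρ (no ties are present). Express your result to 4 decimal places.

0.9000

Rank u: 5, 3, 2, 4, 1
Rank v: 5, 3, 1, 4, 2
d = rank(u) − rank(v): 0, 0, 1, 0, -1; Σd² = 2
ρ = 1 − 6Σd² / [n(n²−1)] = 1 − 6×2 / (5×24) = 1 − 12/120 ≈ 0.9000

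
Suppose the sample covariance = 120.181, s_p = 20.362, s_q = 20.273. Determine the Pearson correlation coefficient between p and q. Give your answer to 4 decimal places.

0.2911

r = Cov(p,q) / (s_p · s_q) = 120.181 / (20.362 × 20.273)
  = 120.181 / 412.7988 ≈ 0.2911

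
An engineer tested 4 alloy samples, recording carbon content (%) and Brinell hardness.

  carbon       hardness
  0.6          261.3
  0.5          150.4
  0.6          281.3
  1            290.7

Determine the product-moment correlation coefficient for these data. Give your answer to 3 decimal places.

0.637

n = 4, Σx = 2.7, Σy = 983.7, Σx² = 1.97, Σy² = 254534.03, Σxy = 691.46
nΣxy − ΣxΣy = 2765.84 − 2655.99 = 109.85
nΣx² − (Σx)² = 7.88 − 7.29 = 0.59; nΣy² − (Σy)² = 1018136.12 − 967665.69 = 50470.43
r = 109.85 / √(0.59 × 50470.43) = 109.85 / 172.5617 ≈ 0.637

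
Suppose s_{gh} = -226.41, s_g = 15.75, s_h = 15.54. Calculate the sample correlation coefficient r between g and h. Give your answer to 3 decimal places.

-0.925

r = Cov(g,h) / (s_g · s_h) = -226.41 / (15.75 × 15.54)
  = -226.41 / 244.7550 ≈ -0.925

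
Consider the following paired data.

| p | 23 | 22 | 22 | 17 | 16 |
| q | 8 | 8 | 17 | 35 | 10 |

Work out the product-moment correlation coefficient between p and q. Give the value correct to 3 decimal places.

n = 5, Σp = 100, Σq = 78, Σp² = 2042, Σq² = 1742, Σpq = 1489
nΣpq − ΣpΣq = 7445 − 7800 = -355
nΣp² − (Σp)² = 10210 − 10000 = 210; nΣq² − (Σq)² = 8710 − 6084 = 2626
r = -355 / √(210 × 2626) = -355 / 742.6035 ≈ -0.478

-0.478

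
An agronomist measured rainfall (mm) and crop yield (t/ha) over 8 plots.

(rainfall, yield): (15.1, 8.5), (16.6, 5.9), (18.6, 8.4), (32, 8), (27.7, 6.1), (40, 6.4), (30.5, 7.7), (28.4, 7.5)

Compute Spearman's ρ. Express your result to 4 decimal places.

-0.1667

Rank rainfall: 1, 2, 3, 7, 4, 8, 6, 5
Rank yield: 8, 1, 7, 6, 2, 3, 5, 4
d = rank(rainfall) − rank(yield): -7, 1, -4, 1, 2, 5, 1, 1; Σd² = 98
ρ = 1 − 6Σd² / [n(n²−1)] = 1 − 6×98 / (8×63) = 1 − 588/504 ≈ -0.1667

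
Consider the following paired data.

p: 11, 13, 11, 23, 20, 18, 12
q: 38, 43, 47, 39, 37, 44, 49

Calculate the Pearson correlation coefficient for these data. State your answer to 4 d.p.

-0.5299

n = 7, Σp = 108, Σq = 297, Σp² = 1808, Σq² = 12729, Σpq = 4511
nΣpq − ΣpΣq = 31577 − 32076 = -499
nΣp² − (Σp)² = 12656 − 11664 = 992; nΣq² − (Σq)² = 89103 − 88209 = 894
r = -499 / √(992 × 894) = -499 / 941.7261 ≈ -0.5299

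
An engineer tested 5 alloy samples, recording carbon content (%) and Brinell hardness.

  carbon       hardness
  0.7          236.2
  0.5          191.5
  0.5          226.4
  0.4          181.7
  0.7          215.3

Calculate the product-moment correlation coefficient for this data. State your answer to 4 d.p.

0.7325

n = 5, Σx = 2.8, Σy = 1051.1, Σx² = 1.64, Σy² = 223088.63, Σxy = 597.68
nΣxy − ΣxΣy = 2988.4 − 2943.08 = 45.32
nΣx² − (Σx)² = 8.2 − 7.84 = 0.36; nΣy² − (Σy)² = 1115443.15 − 1104811.21 = 10631.94
r = 45.32 / √(0.36 × 10631.94) = 45.32 / 61.8668 ≈ 0.7325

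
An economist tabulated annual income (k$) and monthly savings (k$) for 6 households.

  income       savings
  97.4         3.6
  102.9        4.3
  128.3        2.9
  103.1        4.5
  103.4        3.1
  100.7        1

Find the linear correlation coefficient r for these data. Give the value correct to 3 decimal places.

-0.076

n = 6, Σx = 635.8, Σy = 19.4, Σx² = 67997.72, Σy² = 70.72, Σxy = 2050.37
nΣxy − ΣxΣy = 12302.22 − 12334.52 = -32.3
nΣx² − (Σx)² = 407986.32 − 404241.64 = 3744.68; nΣy² − (Σy)² = 424.32 − 376.36 = 47.96
r = -32.3 / √(3744.68 × 47.96) = -32.3 / 423.7863 ≈ -0.076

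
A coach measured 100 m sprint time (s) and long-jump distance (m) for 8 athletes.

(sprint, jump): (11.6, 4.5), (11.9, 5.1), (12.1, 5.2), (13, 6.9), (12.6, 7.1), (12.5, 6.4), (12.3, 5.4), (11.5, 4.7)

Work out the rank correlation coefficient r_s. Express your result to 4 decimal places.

Rank sprint: 2, 3, 4, 8, 7, 6, 5, 1
Rank jump: 1, 3, 4, 7, 8, 6, 5, 2
d = rank(sprint) − rank(jump): 1, 0, 0, 1, -1, 0, 0, -1; Σd² = 4
ρ = 1 − 6Σd² / [n(n²−1)] = 1 − 6×4 / (8×63) = 1 − 24/504 ≈ 0.9524

0.9524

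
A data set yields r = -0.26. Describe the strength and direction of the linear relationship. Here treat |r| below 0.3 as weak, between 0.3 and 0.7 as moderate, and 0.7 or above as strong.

r = -0.26 < 0 so the relationship is negative.
|r| = 0.26, which falls in the weak range.

weak negative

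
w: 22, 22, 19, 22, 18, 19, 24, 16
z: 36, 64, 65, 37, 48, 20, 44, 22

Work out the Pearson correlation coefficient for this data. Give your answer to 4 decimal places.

0.3084

n = 8, Σw = 162, Σz = 336, Σw² = 3330, Σz² = 16110, Σwz = 6901
nΣwz − ΣwΣz = 55208 − 54432 = 776
nΣw² − (Σw)² = 26640 − 26244 = 396; nΣz² − (Σz)² = 128880 − 112896 = 15984
r = 776 / √(396 × 15984) = 776 / 2515.8824 ≈ 0.3084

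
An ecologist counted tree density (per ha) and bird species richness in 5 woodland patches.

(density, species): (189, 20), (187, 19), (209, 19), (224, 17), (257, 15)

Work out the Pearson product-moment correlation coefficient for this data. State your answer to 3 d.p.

-0.958

n = 5, Σx = 1066, Σy = 90, Σx² = 230596, Σy² = 1636, Σxy = 18967
nΣxy − ΣxΣy = 94835 − 95940 = -1105
nΣx² − (Σx)² = 1152980 − 1136356 = 16624; nΣy² − (Σy)² = 8180 − 8100 = 80
r = -1105 / √(16624 × 80) = -1105 / 1153.2216 ≈ -0.958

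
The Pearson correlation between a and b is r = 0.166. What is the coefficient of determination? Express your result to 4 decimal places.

0.0276

r² = (0.166)² = 0.0276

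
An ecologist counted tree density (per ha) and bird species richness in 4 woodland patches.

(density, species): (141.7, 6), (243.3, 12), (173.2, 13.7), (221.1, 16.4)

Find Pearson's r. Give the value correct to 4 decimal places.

n = 4, Σx = 779.3, Σy = 48.1, Σx² = 158157.23, Σy² = 636.65, Σxy = 9768.68
nΣxy − ΣxΣy = 39074.72 − 37484.33 = 1590.39
nΣx² − (Σx)² = 632628.92 − 607308.49 = 25320.43; nΣy² − (Σy)² = 2546.6 − 2313.61 = 232.99
r = 1590.39 / √(25320.43 × 232.99) = 1590.39 / 2428.8695 ≈ 0.6548

0.6548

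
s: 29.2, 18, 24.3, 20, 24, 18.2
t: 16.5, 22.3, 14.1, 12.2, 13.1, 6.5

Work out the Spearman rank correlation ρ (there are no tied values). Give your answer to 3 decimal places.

Rank s: 6, 1, 5, 3, 4, 2
Rank t: 5, 6, 4, 2, 3, 1
d = rank(s) − rank(t): 1, -5, 1, 1, 1, 1; Σd² = 30
ρ = 1 − 6Σd² / [n(n²−1)] = 1 − 6×30 / (6×35) = 1 − 180/210 ≈ 0.143

0.143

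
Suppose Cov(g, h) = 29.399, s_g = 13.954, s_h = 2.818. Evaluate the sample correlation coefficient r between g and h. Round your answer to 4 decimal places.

r = Cov(g,h) / (s_g · s_h) = 29.399 / (13.954 × 2.818)
  = 29.399 / 39.3224 ≈ 0.7476

0.7476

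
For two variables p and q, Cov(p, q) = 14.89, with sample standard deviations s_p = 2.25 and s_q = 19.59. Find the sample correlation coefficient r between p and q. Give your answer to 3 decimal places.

r = Cov(p,q) / (s_p · s_q) = 14.89 / (2.25 × 19.59)
  = 14.89 / 44.0775 ≈ 0.338

0.338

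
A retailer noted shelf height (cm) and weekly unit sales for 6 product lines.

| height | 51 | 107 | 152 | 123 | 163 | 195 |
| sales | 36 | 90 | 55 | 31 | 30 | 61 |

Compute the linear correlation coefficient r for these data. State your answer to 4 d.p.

n = 6, Σx = 791, Σy = 303, Σx² = 116877, Σy² = 18003, Σxy = 40424
nΣxy − ΣxΣy = 242544 − 239673 = 2871
nΣx² − (Σx)² = 701262 − 625681 = 75581; nΣy² − (Σy)² = 108018 − 91809 = 16209
r = 2871 / √(75581 × 16209) = 2871 / 35001.3204 ≈ 0.0820

0.0820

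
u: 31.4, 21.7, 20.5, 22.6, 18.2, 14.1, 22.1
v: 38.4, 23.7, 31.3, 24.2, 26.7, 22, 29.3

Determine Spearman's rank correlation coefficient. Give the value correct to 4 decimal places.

Rank u: 7, 4, 3, 6, 2, 1, 5
Rank v: 7, 2, 6, 3, 4, 1, 5
d = rank(u) − rank(v): 0, 2, -3, 3, -2, 0, 0; Σd² = 26
ρ = 1 − 6Σd² / [n(n²−1)] = 1 − 6×26 / (7×48) = 1 − 156/336 ≈ 0.5357

0.5357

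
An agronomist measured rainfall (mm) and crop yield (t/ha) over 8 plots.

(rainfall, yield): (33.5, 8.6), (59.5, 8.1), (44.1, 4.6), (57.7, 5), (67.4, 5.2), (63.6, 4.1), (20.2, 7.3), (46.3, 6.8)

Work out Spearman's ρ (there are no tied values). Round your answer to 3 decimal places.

Rank rainfall: 2, 6, 3, 5, 8, 7, 1, 4
Rank yield: 8, 7, 2, 3, 4, 1, 6, 5
d = rank(rainfall) − rank(yield): -6, -1, 1, 2, 4, 6, -5, -1; Σd² = 120
ρ = 1 − 6Σd² / [n(n²−1)] = 1 − 6×120 / (8×63) = 1 − 720/504 ≈ -0.429

-0.429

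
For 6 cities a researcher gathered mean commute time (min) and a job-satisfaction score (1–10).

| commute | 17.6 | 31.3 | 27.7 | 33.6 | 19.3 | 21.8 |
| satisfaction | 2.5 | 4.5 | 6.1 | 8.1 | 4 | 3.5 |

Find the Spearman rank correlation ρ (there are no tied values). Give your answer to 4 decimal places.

0.8857

Rank commute: 1, 5, 4, 6, 2, 3
Rank satisfaction: 1, 4, 5, 6, 3, 2
d = rank(commute) − rank(satisfaction): 0, 1, -1, 0, -1, 1; Σd² = 4
ρ = 1 − 6Σd² / [n(n²−1)] = 1 − 6×4 / (6×35) = 1 − 24/210 ≈ 0.8857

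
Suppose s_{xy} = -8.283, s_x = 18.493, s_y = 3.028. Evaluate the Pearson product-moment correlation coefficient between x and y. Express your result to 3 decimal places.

r = Cov(x,y) / (s_x · s_y) = -8.283 / (18.493 × 3.028)
  = -8.283 / 55.9968 ≈ -0.148

-0.148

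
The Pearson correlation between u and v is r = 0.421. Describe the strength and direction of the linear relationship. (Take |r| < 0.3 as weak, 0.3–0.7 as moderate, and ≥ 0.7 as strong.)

moderate positive

r = 0.421 > 0 so the relationship is positive.
|r| = 0.421, which falls in the moderate range.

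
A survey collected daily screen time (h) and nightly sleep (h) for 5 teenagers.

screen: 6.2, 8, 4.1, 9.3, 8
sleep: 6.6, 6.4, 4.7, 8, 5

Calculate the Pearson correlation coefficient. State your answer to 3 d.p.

0.670

n = 5, Σx = 35.6, Σy = 30.7, Σx² = 269.74, Σy² = 195.61, Σxy = 225.79
nΣxy − ΣxΣy = 1128.95 − 1092.92 = 36.03
nΣx² − (Σx)² = 1348.7 − 1267.36 = 81.34; nΣy² − (Σy)² = 978.05 − 942.49 = 35.56
r = 36.03 / √(81.34 × 35.56) = 36.03 / 53.7815 ≈ 0.670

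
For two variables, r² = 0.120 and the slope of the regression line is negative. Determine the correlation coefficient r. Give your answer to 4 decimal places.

-0.3464

|r| = √0.120 = 0.3464
The association is negative, so r = −0.3464.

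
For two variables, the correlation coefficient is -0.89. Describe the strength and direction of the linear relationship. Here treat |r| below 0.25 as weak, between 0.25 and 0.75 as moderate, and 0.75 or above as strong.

r = -0.89 < 0 so the relationship is negative.
|r| = 0.89, which falls in the strong range.

strong negative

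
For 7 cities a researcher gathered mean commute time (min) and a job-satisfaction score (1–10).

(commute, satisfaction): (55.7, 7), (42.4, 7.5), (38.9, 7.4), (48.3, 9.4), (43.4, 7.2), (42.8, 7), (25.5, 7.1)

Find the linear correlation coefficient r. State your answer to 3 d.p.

n = 7, Σx = 297, Σy = 52.6, Σx² = 13112, Σy² = 399.62, Σxy = 2242.91
nΣxy − ΣxΣy = 15700.37 − 15622.2 = 78.17
nΣx² − (Σx)² = 91784 − 88209 = 3575; nΣy² − (Σy)² = 2797.34 − 2766.76 = 30.58
r = 78.17 / √(3575 × 30.58) = 78.17 / 330.6410 ≈ 0.236

0.236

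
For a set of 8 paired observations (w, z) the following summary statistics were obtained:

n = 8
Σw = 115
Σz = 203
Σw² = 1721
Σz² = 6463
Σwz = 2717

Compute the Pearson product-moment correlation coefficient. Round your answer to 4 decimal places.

r = (nΣwz − ΣwΣz) / √[(nΣw² − (Σw)²)(nΣz² − (Σz)²)]
Numerator: 8×2717 − 115×203 = -1609
Denominator: √[(13768 − 13225)(51704 − 41209)] = √[543 × 10495] = 2387.2128
r = -1609 / 2387.2128 ≈ -0.6740

-0.6740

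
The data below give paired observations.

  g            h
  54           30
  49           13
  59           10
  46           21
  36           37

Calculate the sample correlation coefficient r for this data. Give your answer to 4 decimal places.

n = 5, Σg = 244, Σh = 111, Σg² = 12210, Σh² = 2979, Σgh = 5145
nΣgh − ΣgΣh = 25725 − 27084 = -1359
nΣg² − (Σg)² = 61050 − 59536 = 1514; nΣh² − (Σh)² = 14895 − 12321 = 2574
r = -1359 / √(1514 × 2574) = -1359 / 1974.0912 ≈ -0.6884

-0.6884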